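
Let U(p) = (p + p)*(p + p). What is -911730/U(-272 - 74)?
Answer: -455865/239432 ≈ -1.9039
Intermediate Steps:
U(p) = 4*p**2 (U(p) = (2*p)*(2*p) = 4*p**2)
-911730/U(-272 - 74) = -911730*1/(4*(-272 - 74)**2) = -911730/(4*(-346)**2) = -911730/(4*119716) = -911730/478864 = -911730*1/478864 = -455865/239432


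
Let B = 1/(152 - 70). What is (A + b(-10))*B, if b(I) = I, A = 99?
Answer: 89/82 ≈ 1.0854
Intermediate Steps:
B = 1/82 ≈ 0.012195
(A + b(-10))*B = (99 - 10)*(1/82) = 89*(1/82) = 89/82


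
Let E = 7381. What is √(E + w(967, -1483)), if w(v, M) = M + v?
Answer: √6865 ≈ 82.855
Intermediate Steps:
√(E + w(967, -1483)) = √(7381 + (-1483 + 967)) = √(7381 - 516) = √6865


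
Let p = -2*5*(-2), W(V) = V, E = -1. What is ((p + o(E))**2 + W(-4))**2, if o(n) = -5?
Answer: 48841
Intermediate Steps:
p = 20 (p = -10*(-2) = 20)
((p + o(E))**2 + W(-4))**2 = ((20 - 5)**2 - 4)**2 = (15**2 - 4)**2 = (225 - 4)**2 = 221**2 = 48841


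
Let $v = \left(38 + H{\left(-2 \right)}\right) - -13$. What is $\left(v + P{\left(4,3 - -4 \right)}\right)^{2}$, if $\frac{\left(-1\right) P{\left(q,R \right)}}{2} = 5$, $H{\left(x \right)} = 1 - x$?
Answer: $1936$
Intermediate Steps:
$P{\left(q,R \right)} = -10$ ($P{\left(q,R \right)} = \left(-2\right) 5 = -10$)
$v = 54$ ($v = \left(38 + \left(1 - -2\right)\right) - -13 = \left(38 + \left(1 + 2\right)\right) + 13 = \left(38 + 3\right) + 13 = 41 + 13 = 54$)
$\left(v + P{\left(4,3 - -4 \right)}\right)^{2} = \left(54 - 10\right)^{2} = 44^{2} = 1936$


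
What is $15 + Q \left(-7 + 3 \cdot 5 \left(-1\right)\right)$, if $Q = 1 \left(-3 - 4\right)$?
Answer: $169$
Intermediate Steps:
$Q = -7$ ($Q = 1 \left(-7\right) = -7$)
$15 + Q \left(-7 + 3 \cdot 5 \left(-1\right)\right) = 15 - 7 \left(-7 + 3 \cdot 5 \left(-1\right)\right) = 15 - 7 \left(-7 + 15 \left(-1\right)\right) = 15 - 7 \left(-7 - 15\right) = 15 - -154 = 15 + 154 = 169$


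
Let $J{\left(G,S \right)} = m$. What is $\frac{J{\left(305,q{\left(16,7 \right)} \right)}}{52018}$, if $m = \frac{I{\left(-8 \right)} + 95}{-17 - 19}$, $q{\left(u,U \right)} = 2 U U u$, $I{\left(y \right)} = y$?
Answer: $- \frac{29}{624216} \approx -4.6458 \cdot 10^{-5}$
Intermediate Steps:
$q{\left(u,U \right)} = 2 u U^{2}$ ($q{\left(u,U \right)} = 2 U^{2} u = 2 u U^{2}$)
$m = - \frac{29}{12}$ ($m = \frac{-8 + 95}{-17 - 19} = \frac{87}{-36} = 87 \left(- \frac{1}{36}\right) = - \frac{29}{12} \approx -2.4167$)
$J{\left(G,S \right)} = - \frac{29}{12}$
$\frac{J{\left(305,q{\left(16,7 \right)} \right)}}{52018} = - \frac{29}{12 \cdot 52018} = \left(- \frac{29}{12}\right) \frac{1}{52018} = - \frac{29}{624216}$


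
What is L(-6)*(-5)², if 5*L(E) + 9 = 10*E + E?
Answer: -375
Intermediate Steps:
L(E) = -9/5 + 11*E/5 (L(E) = -9/5 + (10*E + E)/5 = -9/5 + (11*E)/5 = -9/5 + 11*E/5)
L(-6)*(-5)² = (-9/5 + (11/5)*(-6))*(-5)² = (-9/5 - 66/5)*25 = -15*25 = -375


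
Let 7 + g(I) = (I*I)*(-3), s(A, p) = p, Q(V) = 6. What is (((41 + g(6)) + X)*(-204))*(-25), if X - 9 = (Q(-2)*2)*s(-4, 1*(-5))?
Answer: -637500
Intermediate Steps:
g(I) = -7 - 3*I² (g(I) = -7 + (I*I)*(-3) = -7 + I²*(-3) = -7 - 3*I²)
X = -51 (X = 9 + (6*2)*(1*(-5)) = 9 + 12*(-5) = 9 - 60 = -51)
(((41 + g(6)) + X)*(-204))*(-25) = (((41 + (-7 - 3*6²)) - 51)*(-204))*(-25) = (((41 + (-7 - 3*36)) - 51)*(-204))*(-25) = (((41 + (-7 - 108)) - 51)*(-204))*(-25) = (((41 - 115) - 51)*(-204))*(-25) = ((-74 - 51)*(-204))*(-25) = -125*(-204)*(-25) = 25500*(-25) = -637500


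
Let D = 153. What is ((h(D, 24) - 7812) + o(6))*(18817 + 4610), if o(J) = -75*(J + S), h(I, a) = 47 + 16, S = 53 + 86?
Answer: -436304448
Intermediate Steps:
S = 139
h(I, a) = 63
o(J) = -10425 - 75*J (o(J) = -75*(J + 139) = -75*(139 + J) = -10425 - 75*J)
((h(D, 24) - 7812) + o(6))*(18817 + 4610) = ((63 - 7812) + (-10425 - 75*6))*(18817 + 4610) = (-7749 + (-10425 - 450))*23427 = (-7749 - 10875)*23427 = -18624*23427 = -436304448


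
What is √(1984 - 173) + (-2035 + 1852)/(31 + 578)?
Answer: -61/203 + √1811 ≈ 42.255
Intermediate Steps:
√(1984 - 173) + (-2035 + 1852)/(31 + 578) = √1811 - 183/609 = √1811 - 183*1/609 = √1811 - 61/203 = -61/203 + √1811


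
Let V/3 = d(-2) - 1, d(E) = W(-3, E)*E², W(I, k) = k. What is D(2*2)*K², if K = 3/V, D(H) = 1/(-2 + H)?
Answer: 1/162 ≈ 0.0061728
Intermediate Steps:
d(E) = E³ (d(E) = E*E² = E³)
V = -27 (V = 3*((-2)³ - 1) = 3*(-8 - 1) = 3*(-9) = -27)
K = -⅑ (K = 3/(-27) = 3*(-1/27) = -⅑ ≈ -0.11111)
D(2*2)*K² = (-⅑)²/(-2 + 2*2) = (1/81)/(-2 + 4) = (1/81)/2 = (½)*(1/81) = 1/162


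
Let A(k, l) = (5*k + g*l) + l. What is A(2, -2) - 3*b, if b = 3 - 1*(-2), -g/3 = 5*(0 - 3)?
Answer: -97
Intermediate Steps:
g = 45 (g = -15*(0 - 3) = -15*(-3) = -3*(-15) = 45)
A(k, l) = 5*k + 46*l (A(k, l) = (5*k + 45*l) + l = 5*k + 46*l)
b = 5 (b = 3 + 2 = 5)
A(2, -2) - 3*b = (5*2 + 46*(-2)) - 3*5 = (10 - 92) - 15 = -82 - 15 = -97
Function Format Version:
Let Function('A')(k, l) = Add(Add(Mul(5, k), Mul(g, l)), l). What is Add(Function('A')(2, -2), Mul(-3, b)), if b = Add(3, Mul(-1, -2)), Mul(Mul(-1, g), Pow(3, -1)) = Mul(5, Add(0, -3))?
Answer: -97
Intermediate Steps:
g = 45 (g = Mul(-3, Mul(5, Add(0, -3))) = Mul(-3, Mul(5, -3)) = Mul(-3, -15) = 45)
Function('A')(k, l) = Add(Mul(5, k), Mul(46, l)) (Function('A')(k, l) = Add(Add(Mul(5, k), Mul(45, l)), l) = Add(Mul(5, k), Mul(46, l)))
b = 5 (b = Add(3, 2) = 5)
Add(Function('A')(2, -2), Mul(-3, b)) = Add(Add(Mul(5, 2), Mul(46, -2)), Mul(-3, 5)) = Add(Add(10, -92), -15) = Add(-82, -15) = -97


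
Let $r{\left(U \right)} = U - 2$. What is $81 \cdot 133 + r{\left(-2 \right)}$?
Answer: $10769$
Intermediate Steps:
$r{\left(U \right)} = -2 + U$ ($r{\left(U \right)} = U - 2 = -2 + U$)
$81 \cdot 133 + r{\left(-2 \right)} = 81 \cdot 133 - 4 = 10773 - 4 = 10769$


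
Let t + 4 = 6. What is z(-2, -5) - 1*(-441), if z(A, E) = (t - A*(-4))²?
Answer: 477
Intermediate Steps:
t = 2 (t = -4 + 6 = 2)
z(A, E) = (2 + 4*A)² (z(A, E) = (2 - A*(-4))² = (2 + 4*A)²)
z(-2, -5) - 1*(-441) = 4*(1 + 2*(-2))² - 1*(-441) = 4*(1 - 4)² + 441 = 4*(-3)² + 441 = 4*9 + 441 = 36 + 441 = 477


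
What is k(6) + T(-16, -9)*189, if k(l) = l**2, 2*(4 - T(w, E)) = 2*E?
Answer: 2493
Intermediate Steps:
T(w, E) = 4 - E
k(6) + T(-16, -9)*189 = 6**2 + (4 - 1*(-9))*189 = 36 + (4 + 9)*189 = 36 + 13*189 = 36 + 2457 = 2493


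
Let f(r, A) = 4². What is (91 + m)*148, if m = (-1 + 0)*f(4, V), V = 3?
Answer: 11100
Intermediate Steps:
f(r, A) = 16
m = -16 (m = (-1 + 0)*16 = -1*16 = -16)
(91 + m)*148 = (91 - 16)*148 = 75*148 = 11100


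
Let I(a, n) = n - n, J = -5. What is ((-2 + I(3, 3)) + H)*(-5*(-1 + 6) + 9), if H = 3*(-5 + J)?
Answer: 512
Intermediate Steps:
H = -30 (H = 3*(-5 - 5) = 3*(-10) = -30)
I(a, n) = 0
((-2 + I(3, 3)) + H)*(-5*(-1 + 6) + 9) = ((-2 + 0) - 30)*(-5*(-1 + 6) + 9) = (-2 - 30)*(-5*5 + 9) = -32*(-25 + 9) = -32*(-16) = 512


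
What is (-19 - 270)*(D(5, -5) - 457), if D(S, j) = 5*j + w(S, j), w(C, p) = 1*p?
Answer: 140743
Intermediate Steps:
w(C, p) = p
D(S, j) = 6*j (D(S, j) = 5*j + j = 6*j)
(-19 - 270)*(D(5, -5) - 457) = (-19 - 270)*(6*(-5) - 457) = -289*(-30 - 457) = -289*(-487) = 140743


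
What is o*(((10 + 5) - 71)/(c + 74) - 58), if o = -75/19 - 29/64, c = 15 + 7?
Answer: 197987/768 ≈ 257.80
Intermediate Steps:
c = 22
o = -5351/1216 (o = -75*1/19 - 29*1/64 = -75/19 - 29/64 = -5351/1216 ≈ -4.4005)
o*(((10 + 5) - 71)/(c + 74) - 58) = -5351*(((10 + 5) - 71)/(22 + 74) - 58)/1216 = -5351*((15 - 71)/96 - 58)/1216 = -5351*(-56*1/96 - 58)/1216 = -5351*(-7/12 - 58)/1216 = -5351/1216*(-703/12) = 197987/768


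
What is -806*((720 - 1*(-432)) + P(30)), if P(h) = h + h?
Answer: -976872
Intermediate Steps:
P(h) = 2*h
-806*((720 - 1*(-432)) + P(30)) = -806*((720 - 1*(-432)) + 2*30) = -806*((720 + 432) + 60) = -806*(1152 + 60) = -806*1212 = -976872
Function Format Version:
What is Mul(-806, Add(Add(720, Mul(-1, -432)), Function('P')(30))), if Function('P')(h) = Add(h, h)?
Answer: -976872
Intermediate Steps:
Function('P')(h) = Mul(2, h)
Mul(-806, Add(Add(720, Mul(-1, -432)), Function('P')(30))) = Mul(-806, Add(Add(720, Mul(-1, -432)), Mul(2, 30))) = Mul(-806, Add(Add(720, 432), 60)) = Mul(-806, Add(1152, 60)) = Mul(-806, 1212) = -976872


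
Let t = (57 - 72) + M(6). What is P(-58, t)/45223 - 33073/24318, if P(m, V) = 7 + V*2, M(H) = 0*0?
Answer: -1496219593/1099732914 ≈ -1.3605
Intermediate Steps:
M(H) = 0
t = -15 (t = (57 - 72) + 0 = -15 + 0 = -15)
P(m, V) = 7 + 2*V
P(-58, t)/45223 - 33073/24318 = (7 + 2*(-15))/45223 - 33073/24318 = (7 - 30)*(1/45223) - 33073*1/24318 = -23*1/45223 - 33073/24318 = -23/45223 - 33073/24318 = -1496219593/1099732914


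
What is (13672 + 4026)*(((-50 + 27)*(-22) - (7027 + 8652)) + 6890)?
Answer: -146592534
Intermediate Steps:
(13672 + 4026)*(((-50 + 27)*(-22) - (7027 + 8652)) + 6890) = 17698*((-23*(-22) - 1*15679) + 6890) = 17698*((506 - 15679) + 6890) = 17698*(-15173 + 6890) = 17698*(-8283) = -146592534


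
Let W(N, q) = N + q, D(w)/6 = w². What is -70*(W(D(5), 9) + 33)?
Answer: -13440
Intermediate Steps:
D(w) = 6*w²
-70*(W(D(5), 9) + 33) = -70*((6*5² + 9) + 33) = -70*((6*25 + 9) + 33) = -70*((150 + 9) + 33) = -70*(159 + 33) = -70*192 = -13440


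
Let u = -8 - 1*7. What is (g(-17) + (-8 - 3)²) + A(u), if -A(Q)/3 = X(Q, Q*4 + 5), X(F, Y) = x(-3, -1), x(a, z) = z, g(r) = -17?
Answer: 107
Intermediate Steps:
X(F, Y) = -1
u = -15 (u = -8 - 7 = -15)
A(Q) = 3 (A(Q) = -3*(-1) = 3)
(g(-17) + (-8 - 3)²) + A(u) = (-17 + (-8 - 3)²) + 3 = (-17 + (-11)²) + 3 = (-17 + 121) + 3 = 104 + 3 = 107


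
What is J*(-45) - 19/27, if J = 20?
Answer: -24319/27 ≈ -900.70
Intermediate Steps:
J*(-45) - 19/27 = 20*(-45) - 19/27 = -900 - 19*1/27 = -900 - 19/27 = -24319/27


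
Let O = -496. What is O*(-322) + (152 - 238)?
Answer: 159626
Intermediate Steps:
O*(-322) + (152 - 238) = -496*(-322) + (152 - 238) = 159712 - 86 = 159626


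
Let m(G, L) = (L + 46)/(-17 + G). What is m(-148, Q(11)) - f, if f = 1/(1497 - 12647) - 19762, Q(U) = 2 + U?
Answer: 7271296363/367950 ≈ 19762.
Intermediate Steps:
m(G, L) = (46 + L)/(-17 + G)
f = -220346301/11150 (f = 1/(-11150) - 19762 = -1/11150 - 19762 = -220346301/11150 ≈ -19762.)
m(-148, Q(11)) - f = (46 + (2 + 11))/(-17 - 148) - 1*(-220346301/11150) = (46 + 13)/(-165) + 220346301/11150 = -1/165*59 + 220346301/11150 = -59/165 + 220346301/11150 = 7271296363/367950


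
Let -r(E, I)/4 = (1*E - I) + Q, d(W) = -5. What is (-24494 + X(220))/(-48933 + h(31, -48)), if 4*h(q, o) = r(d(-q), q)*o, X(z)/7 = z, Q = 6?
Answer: 22954/50373 ≈ 0.45568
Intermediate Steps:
X(z) = 7*z
r(E, I) = -24 - 4*E + 4*I (r(E, I) = -4*((1*E - I) + 6) = -4*((E - I) + 6) = -4*(6 + E - I) = -24 - 4*E + 4*I)
h(q, o) = o*(-4 + 4*q)/4 (h(q, o) = ((-24 - 4*(-5) + 4*q)*o)/4 = ((-24 + 20 + 4*q)*o)/4 = ((-4 + 4*q)*o)/4 = (o*(-4 + 4*q))/4 = o*(-4 + 4*q)/4)
(-24494 + X(220))/(-48933 + h(31, -48)) = (-24494 + 7*220)/(-48933 - 48*(-1 + 31)) = (-24494 + 1540)/(-48933 - 48*30) = -22954/(-48933 - 1440) = -22954/(-50373) = -22954*(-1/50373) = 22954/50373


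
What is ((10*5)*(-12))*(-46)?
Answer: 27600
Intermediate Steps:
((10*5)*(-12))*(-46) = (50*(-12))*(-46) = -600*(-46) = 27600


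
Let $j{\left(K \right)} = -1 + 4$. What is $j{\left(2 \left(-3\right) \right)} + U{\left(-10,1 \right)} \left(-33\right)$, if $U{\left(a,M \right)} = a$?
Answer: $333$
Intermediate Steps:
$j{\left(K \right)} = 3$
$j{\left(2 \left(-3\right) \right)} + U{\left(-10,1 \right)} \left(-33\right) = 3 - -330 = 3 + 330 = 333$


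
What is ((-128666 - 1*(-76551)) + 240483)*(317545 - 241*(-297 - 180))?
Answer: 81469536736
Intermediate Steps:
((-128666 - 1*(-76551)) + 240483)*(317545 - 241*(-297 - 180)) = ((-128666 + 76551) + 240483)*(317545 - 241*(-477)) = (-52115 + 240483)*(317545 + 114957) = 188368*432502 = 81469536736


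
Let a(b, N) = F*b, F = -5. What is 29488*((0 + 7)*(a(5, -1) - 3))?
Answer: -5779648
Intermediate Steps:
a(b, N) = -5*b
29488*((0 + 7)*(a(5, -1) - 3)) = 29488*((0 + 7)*(-5*5 - 3)) = 29488*(7*(-25 - 3)) = 29488*(7*(-28)) = 29488*(-196) = -5779648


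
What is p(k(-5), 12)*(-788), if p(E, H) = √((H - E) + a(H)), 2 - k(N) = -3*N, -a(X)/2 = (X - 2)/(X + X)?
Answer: -394*√870/3 ≈ -3873.8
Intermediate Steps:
a(X) = -(-2 + X)/X (a(X) = -2*(X - 2)/(X + X) = -2*(-2 + X)/(2*X) = -2*(-2 + X)*1/(2*X) = -(-2 + X)/X)
k(N) = 2 + 3*N (k(N) = 2 - (-3)*N = 2 + 3*N)
p(E, H) = √(H - E + (2 - H)/H) (p(E, H) = √((H - E) + (2 - H)/H) = √(H - E + (2 - H)/H))
p(k(-5), 12)*(-788) = √(-1 + 12 - (2 + 3*(-5)) + 2/12)*(-788) = √(-1 + 12 - (2 - 15) + 2*(1/12))*(-788) = √(-1 + 12 - 1*(-13) + ⅙)*(-788) = √(-1 + 12 + 13 + ⅙)*(-788) = √(145/6)*(-788) = (√870/6)*(-788) = -394*√870/3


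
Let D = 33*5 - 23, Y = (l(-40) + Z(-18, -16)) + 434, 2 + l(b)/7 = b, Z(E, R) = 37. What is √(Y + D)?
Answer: √319 ≈ 17.861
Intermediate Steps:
l(b) = -14 + 7*b
Y = 177 (Y = ((-14 + 7*(-40)) + 37) + 434 = ((-14 - 280) + 37) + 434 = (-294 + 37) + 434 = -257 + 434 = 177)
D = 142 (D = 165 - 23 = 142)
√(Y + D) = √(177 + 142) = √319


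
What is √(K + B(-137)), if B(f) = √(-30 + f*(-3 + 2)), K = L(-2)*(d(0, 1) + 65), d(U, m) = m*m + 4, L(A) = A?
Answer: √(-140 + √107) ≈ 11.387*I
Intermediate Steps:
d(U, m) = 4 + m² (d(U, m) = m² + 4 = 4 + m²)
K = -140 (K = -2*((4 + 1²) + 65) = -2*((4 + 1) + 65) = -2*(5 + 65) = -2*70 = -140)
B(f) = √(-30 - f) (B(f) = √(-30 + f*(-1)) = √(-30 - f))
√(K + B(-137)) = √(-140 + √(-30 - 1*(-137))) = √(-140 + √(-30 + 137)) = √(-140 + √107)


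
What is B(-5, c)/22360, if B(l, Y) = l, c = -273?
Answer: -1/4472 ≈ -0.00022361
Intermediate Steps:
B(-5, c)/22360 = -5/22360 = -5*1/22360 = -1/4472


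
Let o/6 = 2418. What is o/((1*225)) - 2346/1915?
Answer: 605666/9575 ≈ 63.255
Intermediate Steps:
o = 14508 (o = 6*2418 = 14508)
o/((1*225)) - 2346/1915 = 14508/((1*225)) - 2346/1915 = 14508/225 - 2346*1/1915 = 14508*(1/225) - 2346/1915 = 1612/25 - 2346/1915 = 605666/9575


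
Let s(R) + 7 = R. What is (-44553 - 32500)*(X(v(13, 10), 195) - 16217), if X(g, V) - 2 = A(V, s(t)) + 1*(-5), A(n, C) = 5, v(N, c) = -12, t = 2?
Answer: 1249414395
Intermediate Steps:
s(R) = -7 + R
X(g, V) = 2 (X(g, V) = 2 + (5 + 1*(-5)) = 2 + (5 - 5) = 2 + 0 = 2)
(-44553 - 32500)*(X(v(13, 10), 195) - 16217) = (-44553 - 32500)*(2 - 16217) = -77053*(-16215) = 1249414395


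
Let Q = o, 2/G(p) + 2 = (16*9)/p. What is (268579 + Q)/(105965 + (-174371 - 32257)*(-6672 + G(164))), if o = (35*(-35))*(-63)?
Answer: 7952342/31719215311 ≈ 0.00025071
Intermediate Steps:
G(p) = 2/(-2 + 144/p) (G(p) = 2/(-2 + (16*9)/p) = 2/(-2 + 144/p))
o = 77175 (o = -1225*(-63) = 77175)
Q = 77175
(268579 + Q)/(105965 + (-174371 - 32257)*(-6672 + G(164))) = (268579 + 77175)/(105965 + (-174371 - 32257)*(-6672 - 1*164/(-72 + 164))) = 345754/(105965 - 206628*(-6672 - 1*164/92)) = 345754/(105965 - 206628*(-6672 - 1*164*1/92)) = 345754/(105965 - 206628*(-6672 - 41/23)) = 345754/(105965 - 206628*(-153497/23)) = 345754/(105965 + 31716778116/23) = 345754/(31719215311/23) = 345754*(23/31719215311) = 7952342/31719215311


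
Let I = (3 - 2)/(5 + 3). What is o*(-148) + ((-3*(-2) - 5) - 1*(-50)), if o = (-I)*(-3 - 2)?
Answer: -83/2 ≈ -41.500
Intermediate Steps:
I = ⅛ (I = 1/8 = 1*(⅛) = ⅛ ≈ 0.12500)
o = 5/8 (o = (-1*⅛)*(-3 - 2) = -⅛*(-5) = 5/8 ≈ 0.62500)
o*(-148) + ((-3*(-2) - 5) - 1*(-50)) = (5/8)*(-148) + ((-3*(-2) - 5) - 1*(-50)) = -185/2 + ((6 - 5) + 50) = -185/2 + (1 + 50) = -185/2 + 51 = -83/2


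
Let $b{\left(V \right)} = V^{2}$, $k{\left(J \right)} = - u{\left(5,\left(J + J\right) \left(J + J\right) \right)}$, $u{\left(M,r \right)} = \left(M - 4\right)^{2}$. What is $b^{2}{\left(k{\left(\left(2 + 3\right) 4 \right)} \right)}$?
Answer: $1$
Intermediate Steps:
$u{\left(M,r \right)} = \left(-4 + M\right)^{2}$
$k{\left(J \right)} = -1$ ($k{\left(J \right)} = - \left(-4 + 5\right)^{2} = - 1^{2} = \left(-1\right) 1 = -1$)
$b^{2}{\left(k{\left(\left(2 + 3\right) 4 \right)} \right)} = \left(\left(-1\right)^{2}\right)^{2} = 1^{2} = 1$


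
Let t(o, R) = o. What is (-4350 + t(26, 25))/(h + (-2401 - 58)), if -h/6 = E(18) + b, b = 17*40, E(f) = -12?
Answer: 4324/6467 ≈ 0.66862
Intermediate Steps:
b = 680
h = -4008 (h = -6*(-12 + 680) = -6*668 = -4008)
(-4350 + t(26, 25))/(h + (-2401 - 58)) = (-4350 + 26)/(-4008 + (-2401 - 58)) = -4324/(-4008 - 2459) = -4324/(-6467) = -4324*(-1/6467) = 4324/6467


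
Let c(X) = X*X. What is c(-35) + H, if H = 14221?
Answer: 15446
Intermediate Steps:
c(X) = X²
c(-35) + H = (-35)² + 14221 = 1225 + 14221 = 15446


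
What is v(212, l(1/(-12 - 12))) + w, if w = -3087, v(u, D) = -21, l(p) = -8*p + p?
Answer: -3108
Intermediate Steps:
l(p) = -7*p
v(212, l(1/(-12 - 12))) + w = -21 - 3087 = -3108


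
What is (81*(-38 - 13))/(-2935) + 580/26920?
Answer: 5645441/3950510 ≈ 1.4290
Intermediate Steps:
(81*(-38 - 13))/(-2935) + 580/26920 = (81*(-51))*(-1/2935) + 580*(1/26920) = -4131*(-1/2935) + 29/1346 = 4131/2935 + 29/1346 = 5645441/3950510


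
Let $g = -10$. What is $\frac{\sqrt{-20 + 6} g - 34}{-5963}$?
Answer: $\frac{34}{5963} + \frac{10 i \sqrt{14}}{5963} \approx 0.0057018 + 0.0062748 i$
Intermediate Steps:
$\frac{\sqrt{-20 + 6} g - 34}{-5963} = \frac{\sqrt{-20 + 6} \left(-10\right) - 34}{-5963} = \left(\sqrt{-14} \left(-10\right) - 34\right) \left(- \frac{1}{5963}\right) = \left(i \sqrt{14} \left(-10\right) - 34\right) \left(- \frac{1}{5963}\right) = \left(- 10 i \sqrt{14} - 34\right) \left(- \frac{1}{5963}\right) = \left(-34 - 10 i \sqrt{14}\right) \left(- \frac{1}{5963}\right) = \frac{34}{5963} + \frac{10 i \sqrt{14}}{5963}$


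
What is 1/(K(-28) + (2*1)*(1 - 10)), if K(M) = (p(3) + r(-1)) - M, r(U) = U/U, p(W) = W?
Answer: 1/14 ≈ 0.071429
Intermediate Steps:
r(U) = 1
K(M) = 4 - M (K(M) = (3 + 1) - M = 4 - M)
1/(K(-28) + (2*1)*(1 - 10)) = 1/((4 - 1*(-28)) + (2*1)*(1 - 10)) = 1/((4 + 28) + 2*(-9)) = 1/(32 - 18) = 1/14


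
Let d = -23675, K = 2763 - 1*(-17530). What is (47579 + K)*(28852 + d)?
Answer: 351373344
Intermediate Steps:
K = 20293 (K = 2763 + 17530 = 20293)
(47579 + K)*(28852 + d) = (47579 + 20293)*(28852 - 23675) = 67872*5177 = 351373344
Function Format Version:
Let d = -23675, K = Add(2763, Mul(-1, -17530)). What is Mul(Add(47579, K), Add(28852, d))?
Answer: 351373344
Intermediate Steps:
K = 20293 (K = Add(2763, 17530) = 20293)
Mul(Add(47579, K), Add(28852, d)) = Mul(Add(47579, 20293), Add(28852, -23675)) = Mul(67872, 5177) = 351373344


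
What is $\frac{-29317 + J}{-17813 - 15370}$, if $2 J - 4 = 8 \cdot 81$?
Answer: $\frac{28991}{33183} \approx 0.87367$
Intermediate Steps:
$J = 326$ ($J = 2 + \frac{8 \cdot 81}{2} = 2 + \frac{1}{2} \cdot 648 = 2 + 324 = 326$)
$\frac{-29317 + J}{-17813 - 15370} = \frac{-29317 + 326}{-17813 - 15370} = - \frac{28991}{-33183} = \left(-28991\right) \left(- \frac{1}{33183}\right) = \frac{28991}{33183}$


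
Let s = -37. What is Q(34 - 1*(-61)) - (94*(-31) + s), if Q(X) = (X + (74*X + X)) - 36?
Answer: 10135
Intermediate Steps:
Q(X) = -36 + 76*X (Q(X) = (X + 75*X) - 36 = 76*X - 36 = -36 + 76*X)
Q(34 - 1*(-61)) - (94*(-31) + s) = (-36 + 76*(34 - 1*(-61))) - (94*(-31) - 37) = (-36 + 76*(34 + 61)) - (-2914 - 37) = (-36 + 76*95) - 1*(-2951) = (-36 + 7220) + 2951 = 7184 + 2951 = 10135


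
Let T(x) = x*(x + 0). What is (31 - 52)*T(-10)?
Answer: -2100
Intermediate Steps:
T(x) = x² (T(x) = x*x = x²)
(31 - 52)*T(-10) = (31 - 52)*(-10)² = -21*100 = -2100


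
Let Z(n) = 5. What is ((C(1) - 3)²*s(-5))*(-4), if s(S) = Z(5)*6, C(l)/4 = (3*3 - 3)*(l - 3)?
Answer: -312120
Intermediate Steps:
C(l) = -72 + 24*l (C(l) = 4*((3*3 - 3)*(l - 3)) = 4*((9 - 3)*(-3 + l)) = 4*(6*(-3 + l)) = 4*(-18 + 6*l) = -72 + 24*l)
s(S) = 30 (s(S) = 5*6 = 30)
((C(1) - 3)²*s(-5))*(-4) = (((-72 + 24*1) - 3)²*30)*(-4) = (((-72 + 24) - 3)²*30)*(-4) = ((-48 - 3)²*30)*(-4) = ((-51)²*30)*(-4) = (2601*30)*(-4) = 78030*(-4) = -312120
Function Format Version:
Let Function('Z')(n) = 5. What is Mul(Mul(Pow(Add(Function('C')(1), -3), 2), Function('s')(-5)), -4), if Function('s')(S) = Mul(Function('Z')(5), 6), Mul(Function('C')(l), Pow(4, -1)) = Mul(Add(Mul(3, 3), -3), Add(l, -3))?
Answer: -312120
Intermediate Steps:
Function('C')(l) = Add(-72, Mul(24, l)) (Function('C')(l) = Mul(4, Mul(Add(Mul(3, 3), -3), Add(l, -3))) = Mul(4, Mul(Add(9, -3), Add(-3, l))) = Mul(4, Mul(6, Add(-3, l))) = Mul(4, Add(-18, Mul(6, l))) = Add(-72, Mul(24, l)))
Function('s')(S) = 30 (Function('s')(S) = Mul(5, 6) = 30)
Mul(Mul(Pow(Add(Function('C')(1), -3), 2), Function('s')(-5)), -4) = Mul(Mul(Pow(Add(Add(-72, Mul(24, 1)), -3), 2), 30), -4) = Mul(Mul(Pow(Add(Add(-72, 24), -3), 2), 30), -4) = Mul(Mul(Pow(Add(-48, -3), 2), 30), -4) = Mul(Mul(Pow(-51, 2), 30), -4) = Mul(Mul(2601, 30), -4) = Mul(78030, -4) = -312120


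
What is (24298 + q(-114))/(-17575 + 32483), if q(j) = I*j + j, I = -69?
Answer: 16025/7454 ≈ 2.1499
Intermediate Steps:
q(j) = -68*j (q(j) = -69*j + j = -68*j)
(24298 + q(-114))/(-17575 + 32483) = (24298 - 68*(-114))/(-17575 + 32483) = (24298 + 7752)/14908 = 32050*(1/14908) = 16025/7454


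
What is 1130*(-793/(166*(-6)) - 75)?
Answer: -41757455/498 ≈ -83850.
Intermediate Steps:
1130*(-793/(166*(-6)) - 75) = 1130*(-793/(-996) - 75) = 1130*(-793*(-1/996) - 75) = 1130*(793/996 - 75) = 1130*(-73907/996) = -41757455/498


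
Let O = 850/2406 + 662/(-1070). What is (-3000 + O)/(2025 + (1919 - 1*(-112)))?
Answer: -965492909/1305230940 ≈ -0.73971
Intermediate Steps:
O = -170818/643605 (O = 850*(1/2406) + 662*(-1/1070) = 425/1203 - 331/535 = -170818/643605 ≈ -0.26541)
(-3000 + O)/(2025 + (1919 - 1*(-112))) = (-3000 - 170818/643605)/(2025 + (1919 - 1*(-112))) = -1930985818/(643605*(2025 + (1919 + 112))) = -1930985818/(643605*(2025 + 2031)) = -1930985818/643605/4056 = -1930985818/643605*1/4056 = -965492909/1305230940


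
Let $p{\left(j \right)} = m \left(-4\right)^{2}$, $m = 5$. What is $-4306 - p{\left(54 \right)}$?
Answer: $-4386$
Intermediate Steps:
$p{\left(j \right)} = 80$ ($p{\left(j \right)} = 5 \left(-4\right)^{2} = 5 \cdot 16 = 80$)
$-4306 - p{\left(54 \right)} = -4306 - 80 = -4386$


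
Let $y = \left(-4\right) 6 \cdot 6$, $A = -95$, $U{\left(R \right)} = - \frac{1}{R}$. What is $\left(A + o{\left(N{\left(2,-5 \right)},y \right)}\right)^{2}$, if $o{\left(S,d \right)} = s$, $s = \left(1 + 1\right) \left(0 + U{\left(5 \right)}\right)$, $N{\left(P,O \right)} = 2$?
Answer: $\frac{227529}{25} \approx 9101.2$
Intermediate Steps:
$y = -144$ ($y = \left(-24\right) 6 = -144$)
$s = - \frac{2}{5}$ ($s = \left(1 + 1\right) \left(0 - \frac{1}{5}\right) = 2 \left(0 - \frac{1}{5}\right) = 2 \left(- \frac{1}{5}\right) = - \frac{2}{5} \approx -0.4$)
$o{\left(S,d \right)} = - \frac{2}{5}$
$\left(A + o{\left(N{\left(2,-5 \right)},y \right)}\right)^{2} = \left(-95 - \frac{2}{5}\right)^{2} = \left(- \frac{477}{5}\right)^{2} = \frac{227529}{25}$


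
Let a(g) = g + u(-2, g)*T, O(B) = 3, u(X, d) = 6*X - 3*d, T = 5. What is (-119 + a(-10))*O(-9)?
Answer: -117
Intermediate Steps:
u(X, d) = -3*d + 6*X
a(g) = -60 - 14*g (a(g) = g + (-3*g + 6*(-2))*5 = g + (-3*g - 12)*5 = g + (-12 - 3*g)*5 = g + (-60 - 15*g) = -60 - 14*g)
(-119 + a(-10))*O(-9) = (-119 + (-60 - 14*(-10)))*3 = (-119 + (-60 + 140))*3 = (-119 + 80)*3 = -39*3 = -117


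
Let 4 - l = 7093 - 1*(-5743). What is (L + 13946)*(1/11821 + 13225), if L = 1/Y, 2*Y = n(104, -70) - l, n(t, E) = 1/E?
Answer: 1958355238280423884/10618083219 ≈ 1.8444e+8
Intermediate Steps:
l = -12832 (l = 4 - (7093 - 1*(-5743)) = 4 - (7093 + 5743) = 4 - 1*12836 = 4 - 12836 = -12832)
Y = 898239/140 (Y = (1/(-70) - 1*(-12832))/2 = (-1/70 + 12832)/2 = (½)*(898239/70) = 898239/140 ≈ 6416.0)
L = 140/898239 (L = 1/(898239/140) = 140/898239 ≈ 0.00015586)
(L + 13946)*(1/11821 + 13225) = (140/898239 + 13946)*(1/11821 + 13225) = 12526841234*(1/11821 + 13225)/898239 = (12526841234/898239)*(156332726/11821) = 1958355238280423884/10618083219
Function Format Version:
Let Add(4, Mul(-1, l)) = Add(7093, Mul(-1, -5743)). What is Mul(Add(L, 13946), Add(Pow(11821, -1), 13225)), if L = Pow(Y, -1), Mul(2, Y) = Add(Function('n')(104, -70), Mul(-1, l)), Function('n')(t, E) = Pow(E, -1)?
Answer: Rational(1958355238280423884, 10618083219) ≈ 1.8444e+8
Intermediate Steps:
l = -12832 (l = Add(4, Mul(-1, Add(7093, Mul(-1, -5743)))) = Add(4, Mul(-1, Add(7093, 5743))) = Add(4, Mul(-1, 12836)) = Add(4, -12836) = -12832)
Y = Rational(898239, 140) (Y = Mul(Rational(1, 2), Add(Pow(-70, -1), Mul(-1, -12832))) = Mul(Rational(1, 2), Add(Rational(-1, 70), 12832)) = Mul(Rational(1, 2), Rational(898239, 70)) = Rational(898239, 140) ≈ 6416.0)
L = Rational(140, 898239) (L = Pow(Rational(898239, 140), -1) = Rational(140, 898239) ≈ 0.00015586)
Mul(Add(L, 13946), Add(Pow(11821, -1), 13225)) = Mul(Add(Rational(140, 898239), 13946), Add(Pow(11821, -1), 13225)) = Mul(Rational(12526841234, 898239), Add(Rational(1, 11821), 13225)) = Mul(Rational(12526841234, 898239), Rational(156332726, 11821)) = Rational(1958355238280423884, 10618083219)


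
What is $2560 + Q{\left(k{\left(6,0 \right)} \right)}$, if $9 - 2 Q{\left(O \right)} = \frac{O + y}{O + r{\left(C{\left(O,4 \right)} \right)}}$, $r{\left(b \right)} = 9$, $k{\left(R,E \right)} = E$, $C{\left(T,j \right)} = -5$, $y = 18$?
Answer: $\frac{5127}{2} \approx 2563.5$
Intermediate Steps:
$Q{\left(O \right)} = \frac{9}{2} - \frac{18 + O}{2 \left(9 + O\right)}$ ($Q{\left(O \right)} = \frac{9}{2} - \frac{\left(O + 18\right) \frac{1}{O + 9}}{2} = \frac{9}{2} - \frac{\left(18 + O\right) \frac{1}{9 + O}}{2} = \frac{9}{2} - \frac{\frac{1}{9 + O} \left(18 + O\right)}{2} = \frac{9}{2} - \frac{18 + O}{2 \left(9 + O\right)}$)
$2560 + Q{\left(k{\left(6,0 \right)} \right)} = 2560 + \frac{63 + 8 \cdot 0}{2 \left(9 + 0\right)} = 2560 + \frac{63 + 0}{2 \cdot 9} = 2560 + \frac{1}{2} \cdot \frac{1}{9} \cdot 63 = 2560 + \frac{7}{2} = \frac{5127}{2}$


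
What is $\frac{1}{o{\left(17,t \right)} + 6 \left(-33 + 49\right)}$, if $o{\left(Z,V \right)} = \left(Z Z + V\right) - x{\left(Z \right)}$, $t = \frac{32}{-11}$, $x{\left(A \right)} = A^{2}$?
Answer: $\frac{11}{1024} \approx 0.010742$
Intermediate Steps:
$t = - \frac{32}{11}$ ($t = 32 \left(- \frac{1}{11}\right) = - \frac{32}{11} \approx -2.9091$)
$o{\left(Z,V \right)} = V$ ($o{\left(Z,V \right)} = \left(Z Z + V\right) - Z^{2} = \left(Z^{2} + V\right) - Z^{2} = \left(V + Z^{2}\right) - Z^{2} = V$)
$\frac{1}{o{\left(17,t \right)} + 6 \left(-33 + 49\right)} = \frac{1}{- \frac{32}{11} + 6 \left(-33 + 49\right)} = \frac{1}{- \frac{32}{11} + 6 \cdot 16} = \frac{1}{- \frac{32}{11} + 96} = \frac{1}{\frac{1024}{11}} = \frac{11}{1024}$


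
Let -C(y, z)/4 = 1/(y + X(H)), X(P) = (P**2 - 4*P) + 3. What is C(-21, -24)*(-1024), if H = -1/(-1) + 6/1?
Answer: 4096/3 ≈ 1365.3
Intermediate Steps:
H = 7 (H = -1*(-1) + 6*1 = 1 + 6 = 7)
X(P) = 3 + P**2 - 4*P
C(y, z) = -4/(24 + y) (C(y, z) = -4/(y + (3 + 7**2 - 4*7)) = -4/(y + (3 + 49 - 28)) = -4/(y + 24) = -4/(24 + y))
C(-21, -24)*(-1024) = -4/(24 - 21)*(-1024) = -4/3*(-1024) = 4096/3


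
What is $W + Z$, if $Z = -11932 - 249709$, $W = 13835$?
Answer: $-247806$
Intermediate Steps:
$Z = -261641$
$W + Z = 13835 - 261641 = -247806$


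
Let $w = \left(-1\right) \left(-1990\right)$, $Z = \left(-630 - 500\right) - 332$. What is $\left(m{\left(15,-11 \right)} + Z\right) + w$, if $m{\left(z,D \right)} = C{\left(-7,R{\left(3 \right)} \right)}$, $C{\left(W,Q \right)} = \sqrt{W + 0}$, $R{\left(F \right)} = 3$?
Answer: $528 + i \sqrt{7} \approx 528.0 + 2.6458 i$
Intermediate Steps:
$Z = -1462$ ($Z = -1130 - 332 = -1462$)
$C{\left(W,Q \right)} = \sqrt{W}$
$w = 1990$
$m{\left(z,D \right)} = i \sqrt{7}$ ($m{\left(z,D \right)} = \sqrt{-7} = i \sqrt{7}$)
$\left(m{\left(15,-11 \right)} + Z\right) + w = \left(i \sqrt{7} - 1462\right) + 1990 = \left(-1462 + i \sqrt{7}\right) + 1990 = 528 + i \sqrt{7}$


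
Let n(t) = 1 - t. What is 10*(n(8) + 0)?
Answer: -70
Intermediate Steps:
10*(n(8) + 0) = 10*((1 - 1*8) + 0) = 10*((1 - 8) + 0) = 10*(-7 + 0) = 10*(-7) = -70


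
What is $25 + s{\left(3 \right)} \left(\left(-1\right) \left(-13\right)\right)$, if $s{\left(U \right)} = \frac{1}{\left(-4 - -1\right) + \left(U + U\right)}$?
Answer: $\frac{88}{3} \approx 29.333$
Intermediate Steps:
$s{\left(U \right)} = \frac{1}{-3 + 2 U}$ ($s{\left(U \right)} = \frac{1}{\left(-4 + 1\right) + 2 U} = \frac{1}{-3 + 2 U}$)
$25 + s{\left(3 \right)} \left(\left(-1\right) \left(-13\right)\right) = 25 + \frac{\left(-1\right) \left(-13\right)}{-3 + 2 \cdot 3} = 25 + \frac{1}{-3 + 6} \cdot 13 = 25 + \frac{1}{3} \cdot 13 = 25 + \frac{13}{3} = \frac{88}{3}$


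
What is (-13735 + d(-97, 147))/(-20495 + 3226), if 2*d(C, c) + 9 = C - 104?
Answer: 13840/17269 ≈ 0.80144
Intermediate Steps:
d(C, c) = -113/2 + C/2 (d(C, c) = -9/2 + (C - 104)/2 = -9/2 + (-104 + C)/2 = -9/2 + (-52 + C/2) = -113/2 + C/2)
(-13735 + d(-97, 147))/(-20495 + 3226) = (-13735 + (-113/2 + (½)*(-97)))/(-20495 + 3226) = (-13735 + (-113/2 - 97/2))/(-17269) = (-13735 - 105)*(-1/17269) = -13840*(-1/17269) = 13840/17269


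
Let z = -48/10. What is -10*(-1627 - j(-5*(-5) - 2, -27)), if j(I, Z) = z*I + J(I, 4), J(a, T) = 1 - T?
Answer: 15136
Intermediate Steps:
z = -24/5 (z = -48*1/10 = -24/5 ≈ -4.8000)
j(I, Z) = -3 - 24*I/5 (j(I, Z) = -24*I/5 + (1 - 1*4) = -24*I/5 + (1 - 4) = -24*I/5 - 3 = -3 - 24*I/5)
-10*(-1627 - j(-5*(-5) - 2, -27)) = -10*(-1627 - (-3 - 24*(-5*(-5) - 2)/5)) = -10*(-1627 - (-3 - 24*(25 - 2)/5)) = -10*(-1627 - (-3 - 24/5*23)) = -10*(-1627 - (-3 - 552/5)) = -10*(-1627 - 1*(-567/5)) = -10*(-1627 + 567/5) = -10*(-7568/5) = 15136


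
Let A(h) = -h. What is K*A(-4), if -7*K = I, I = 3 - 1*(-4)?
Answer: -4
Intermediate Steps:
I = 7 (I = 3 + 4 = 7)
K = -1 (K = -⅐*7 = -1)
K*A(-4) = -(-1)*(-4) = -1*4 = -4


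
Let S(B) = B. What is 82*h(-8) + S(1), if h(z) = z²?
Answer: 5249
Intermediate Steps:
82*h(-8) + S(1) = 82*(-8)² + 1 = 82*64 + 1 = 5248 + 1 = 5249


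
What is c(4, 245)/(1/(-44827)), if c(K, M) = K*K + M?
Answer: -11699847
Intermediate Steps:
c(K, M) = M + K² (c(K, M) = K² + M = M + K²)
c(4, 245)/(1/(-44827)) = (245 + 4²)/(1/(-44827)) = (245 + 16)/(-1/44827) = 261*(-44827) = -11699847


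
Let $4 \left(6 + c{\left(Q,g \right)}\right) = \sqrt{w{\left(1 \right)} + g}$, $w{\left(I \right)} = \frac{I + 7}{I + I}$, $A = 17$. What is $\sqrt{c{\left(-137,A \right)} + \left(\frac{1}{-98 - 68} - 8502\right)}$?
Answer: $\frac{\sqrt{-234446614 + 6889 \sqrt{21}}}{166} \approx 92.233 i$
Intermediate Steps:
$w{\left(I \right)} = \frac{7 + I}{2 I}$
$c{\left(Q,g \right)} = -6 + \frac{\sqrt{4 + g}}{4}$ ($c{\left(Q,g \right)} = -6 + \frac{\sqrt{\frac{7 + 1}{2 \cdot 1} + g}}{4} = -6 + \frac{\sqrt{\frac{1}{2} \cdot 1 \cdot 8 + g}}{4} = -6 + \frac{\sqrt{4 + g}}{4}$)
$\sqrt{c{\left(-137,A \right)} + \left(\frac{1}{-98 - 68} - 8502\right)} = \sqrt{\left(-6 + \frac{\sqrt{4 + 17}}{4}\right) + \left(\frac{1}{-98 - 68} - 8502\right)} = \sqrt{\left(-6 + \frac{\sqrt{21}}{4}\right) - \left(8502 - \frac{1}{-166}\right)} = \sqrt{\left(-6 + \frac{\sqrt{21}}{4}\right) - \frac{1411333}{166}} = \sqrt{- \frac{1412329}{166} + \frac{\sqrt{21}}{4}}$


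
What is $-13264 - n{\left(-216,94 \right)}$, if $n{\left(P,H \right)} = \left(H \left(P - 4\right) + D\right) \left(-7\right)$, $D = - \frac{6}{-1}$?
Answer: $-157982$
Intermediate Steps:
$D = 6$ ($D = \left(-6\right) \left(-1\right) = 6$)
$n{\left(P,H \right)} = -42 - 7 H \left(-4 + P\right)$ ($n{\left(P,H \right)} = \left(H \left(P - 4\right) + 6\right) \left(-7\right) = \left(H \left(-4 + P\right) + 6\right) \left(-7\right) = \left(6 + H \left(-4 + P\right)\right) \left(-7\right) = -42 - 7 H \left(-4 + P\right)$)
$-13264 - n{\left(-216,94 \right)} = -13264 - \left(-42 + 28 \cdot 94 - 658 \left(-216\right)\right) = -13264 - \left(-42 + 2632 + 142128\right) = -13264 - 144718 = -157982$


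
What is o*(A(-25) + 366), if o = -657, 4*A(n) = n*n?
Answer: -1372473/4 ≈ -3.4312e+5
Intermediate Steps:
A(n) = n**2/4 (A(n) = (n*n)/4 = n**2/4)
o*(A(-25) + 366) = -657*((1/4)*(-25)**2 + 366) = -657*((1/4)*625 + 366) = -657*(625/4 + 366) = -657*2089/4 = -1372473/4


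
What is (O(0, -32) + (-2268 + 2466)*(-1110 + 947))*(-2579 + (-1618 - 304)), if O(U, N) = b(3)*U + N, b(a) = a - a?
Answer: 145409306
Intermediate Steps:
b(a) = 0
O(U, N) = N (O(U, N) = 0*U + N = 0 + N = N)
(O(0, -32) + (-2268 + 2466)*(-1110 + 947))*(-2579 + (-1618 - 304)) = (-32 + (-2268 + 2466)*(-1110 + 947))*(-2579 + (-1618 - 304)) = (-32 + 198*(-163))*(-2579 - 1922) = (-32 - 32274)*(-4501) = -32306*(-4501) = 145409306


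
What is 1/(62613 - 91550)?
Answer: -1/28937 ≈ -3.4558e-5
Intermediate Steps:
1/(62613 - 91550) = 1/(-28937) = -1/28937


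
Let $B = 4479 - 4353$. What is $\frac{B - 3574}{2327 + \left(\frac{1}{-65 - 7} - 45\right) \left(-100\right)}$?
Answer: $- \frac{62064}{122911} \approx -0.50495$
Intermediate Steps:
$B = 126$ ($B = 4479 - 4353 = 126$)
$\frac{B - 3574}{2327 + \left(\frac{1}{-65 - 7} - 45\right) \left(-100\right)} = \frac{126 - 3574}{2327 + \left(\frac{1}{-65 - 7} - 45\right) \left(-100\right)} = - \frac{3448}{2327 + \left(\frac{1}{-72} - 45\right) \left(-100\right)} = - \frac{3448}{2327 + \left(- \frac{1}{72} - 45\right) \left(-100\right)} = - \frac{3448}{2327 - - \frac{81025}{18}} = - \frac{3448}{2327 + \frac{81025}{18}} = - \frac{3448}{\frac{122911}{18}} = \left(-3448\right) \frac{18}{122911} = - \frac{62064}{122911}$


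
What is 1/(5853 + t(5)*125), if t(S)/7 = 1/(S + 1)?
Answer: 6/35993 ≈ 0.00016670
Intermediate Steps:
t(S) = 7/(1 + S) (t(S) = 7/(S + 1) = 7/(1 + S))
1/(5853 + t(5)*125) = 1/(5853 + (7/(1 + 5))*125) = 1/(5853 + (7/6)*125) = 1/(5853 + 875/6) = 1/(35993/6) = 6/35993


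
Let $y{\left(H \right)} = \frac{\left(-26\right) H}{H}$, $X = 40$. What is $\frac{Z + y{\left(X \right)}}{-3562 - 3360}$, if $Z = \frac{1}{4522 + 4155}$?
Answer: $\frac{225601}{60062194} \approx 0.0037561$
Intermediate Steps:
$Z = \frac{1}{8677} \approx 0.00011525$
$y{\left(H \right)} = -26$
$\frac{Z + y{\left(X \right)}}{-3562 - 3360} = \frac{\frac{1}{8677} - 26}{-3562 - 3360} = - \frac{225601}{8677 \left(-6922\right)} = \left(- \frac{225601}{8677}\right) \left(- \frac{1}{6922}\right) = \frac{225601}{60062194}$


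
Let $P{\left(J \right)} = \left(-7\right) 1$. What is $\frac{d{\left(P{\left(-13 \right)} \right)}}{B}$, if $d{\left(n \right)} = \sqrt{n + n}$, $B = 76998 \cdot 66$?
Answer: $\frac{i \sqrt{14}}{5081868} \approx 7.3628 \cdot 10^{-7} i$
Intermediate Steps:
$P{\left(J \right)} = -7$
$B = 5081868$
$d{\left(n \right)} = \sqrt{2} \sqrt{n}$ ($d{\left(n \right)} = \sqrt{2 n} = \sqrt{2} \sqrt{n}$)
$\frac{d{\left(P{\left(-13 \right)} \right)}}{B} = \frac{\sqrt{2} \sqrt{-7}}{5081868} = \sqrt{2} i \sqrt{7} \cdot \frac{1}{5081868} = i \sqrt{14} \cdot \frac{1}{5081868} = \frac{i \sqrt{14}}{5081868}$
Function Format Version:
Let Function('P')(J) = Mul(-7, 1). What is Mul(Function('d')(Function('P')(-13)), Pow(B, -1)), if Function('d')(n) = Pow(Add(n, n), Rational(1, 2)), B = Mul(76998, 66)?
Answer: Mul(Rational(1, 5081868), I, Pow(14, Rational(1, 2))) ≈ Mul(7.3628e-7, I)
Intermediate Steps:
Function('P')(J) = -7
B = 5081868
Function('d')(n) = Mul(Pow(2, Rational(1, 2)), Pow(n, Rational(1, 2))) (Function('d')(n) = Pow(Mul(2, n), Rational(1, 2)) = Mul(Pow(2, Rational(1, 2)), Pow(n, Rational(1, 2))))
Mul(Function('d')(Function('P')(-13)), Pow(B, -1)) = Mul(Mul(Pow(2, Rational(1, 2)), Pow(-7, Rational(1, 2))), Pow(5081868, -1)) = Mul(Mul(Pow(2, Rational(1, 2)), Mul(I, Pow(7, Rational(1, 2)))), Rational(1, 5081868)) = Mul(Mul(I, Pow(14, Rational(1, 2))), Rational(1, 5081868)) = Mul(Rational(1, 5081868), I, Pow(14, Rational(1, 2)))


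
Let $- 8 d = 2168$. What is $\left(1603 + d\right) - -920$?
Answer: $2252$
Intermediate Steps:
$d = -271$ ($d = \left(- \frac{1}{8}\right) 2168 = -271$)
$\left(1603 + d\right) - -920 = \left(1603 - 271\right) - -920 = 1332 + \left(-182 + 1102\right) = 1332 + 920 = 2252$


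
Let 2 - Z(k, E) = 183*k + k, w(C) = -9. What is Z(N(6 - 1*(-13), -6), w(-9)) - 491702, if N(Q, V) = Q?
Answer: -495196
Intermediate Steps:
Z(k, E) = 2 - 184*k (Z(k, E) = 2 - (183*k + k) = 2 - 184*k)
Z(N(6 - 1*(-13), -6), w(-9)) - 491702 = (2 - 184*(6 - 1*(-13))) - 491702 = (2 - 184*(6 + 13)) - 491702 = (2 - 184*19) - 491702 = (2 - 3496) - 491702 = -3494 - 491702 = -495196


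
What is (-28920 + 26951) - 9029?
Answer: -10998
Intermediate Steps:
(-28920 + 26951) - 9029 = -1969 - 9029 = -10998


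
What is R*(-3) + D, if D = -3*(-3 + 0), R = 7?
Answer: -12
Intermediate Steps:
D = 9 (D = -3*(-3) = 9)
R*(-3) + D = 7*(-3) + 9 = -21 + 9 = -12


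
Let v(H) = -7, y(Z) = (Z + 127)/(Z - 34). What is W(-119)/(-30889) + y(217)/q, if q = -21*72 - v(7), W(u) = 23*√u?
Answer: -8/6405 - I*√119/1343 ≈ -0.001249 - 0.0081226*I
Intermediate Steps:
y(Z) = (127 + Z)/(-34 + Z)
q = -1505 (q = -21*72 - 1*(-7) = -1512 + 7 = -1505)
W(-119)/(-30889) + y(217)/q = (23*√(-119))/(-30889) + ((127 + 217)/(-34 + 217))/(-1505) = (23*(I*√119))*(-1/30889) + (344/183)*(-1/1505) = (23*I*√119)*(-1/30889) + ((1/183)*344)*(-1/1505) = -I*√119/1343 + (344/183)*(-1/1505) = -I*√119/1343 - 8/6405 = -8/6405 - I*√119/1343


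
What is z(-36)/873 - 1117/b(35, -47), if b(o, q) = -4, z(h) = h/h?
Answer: 975145/3492 ≈ 279.25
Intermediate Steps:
z(h) = 1
z(-36)/873 - 1117/b(35, -47) = 1/873 - 1117/(-4) = 1*(1/873) - 1117*(-¼) = 1/873 + 1117/4 = 975145/3492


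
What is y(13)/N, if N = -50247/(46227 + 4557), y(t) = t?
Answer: -220064/16749 ≈ -13.139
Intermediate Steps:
N = -16749/16928 (N = -50247/50784 = -50247*1/50784 = -16749/16928 ≈ -0.98943)
y(13)/N = 13/(-16749/16928) = 13*(-16928/16749) = -220064/16749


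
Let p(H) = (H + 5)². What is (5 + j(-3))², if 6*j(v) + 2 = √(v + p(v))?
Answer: 841/36 ≈ 23.361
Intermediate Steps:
p(H) = (5 + H)²
j(v) = -⅓ + √(v + (5 + v)²)/6
(5 + j(-3))² = (5 + (-⅓ + √(-3 + (5 - 3)²)/6))² = (5 + (-⅓ + √(-3 + 2²)/6))² = (5 + (-⅓ + √(-3 + 4)/6))² = (5 + (-⅓ + √1/6))² = (5 + (-⅓ + (⅙)*1))² = (5 + (-⅓ + ⅙))² = (5 - ⅙)² = (29/6)² = 841/36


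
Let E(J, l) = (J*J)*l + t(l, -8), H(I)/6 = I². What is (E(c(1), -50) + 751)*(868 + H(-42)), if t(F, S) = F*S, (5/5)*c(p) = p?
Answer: 12608652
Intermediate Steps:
c(p) = p
H(I) = 6*I²
E(J, l) = -8*l + l*J² (E(J, l) = (J*J)*l + l*(-8) = J²*l - 8*l = l*J² - 8*l = -8*l + l*J²)
(E(c(1), -50) + 751)*(868 + H(-42)) = (-50*(-8 + 1²) + 751)*(868 + 6*(-42)²) = (-50*(-8 + 1) + 751)*(868 + 6*1764) = (-50*(-7) + 751)*(868 + 10584) = (350 + 751)*11452 = 1101*11452 = 12608652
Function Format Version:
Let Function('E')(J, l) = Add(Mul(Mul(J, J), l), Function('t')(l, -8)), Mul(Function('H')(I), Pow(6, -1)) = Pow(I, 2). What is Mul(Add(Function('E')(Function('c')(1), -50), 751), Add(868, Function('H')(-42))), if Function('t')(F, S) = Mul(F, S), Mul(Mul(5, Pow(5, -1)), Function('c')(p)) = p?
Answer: 12608652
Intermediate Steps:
Function('c')(p) = p
Function('H')(I) = Mul(6, Pow(I, 2))
Function('E')(J, l) = Add(Mul(-8, l), Mul(l, Pow(J, 2))) (Function('E')(J, l) = Add(Mul(Mul(J, J), l), Mul(l, -8)) = Add(Mul(Pow(J, 2), l), Mul(-8, l)) = Add(Mul(l, Pow(J, 2)), Mul(-8, l)) = Add(Mul(-8, l), Mul(l, Pow(J, 2))))
Mul(Add(Function('E')(Function('c')(1), -50), 751), Add(868, Function('H')(-42))) = Mul(Add(Mul(-50, Add(-8, Pow(1, 2))), 751), Add(868, Mul(6, Pow(-42, 2)))) = Mul(Add(Mul(-50, Add(-8, 1)), 751), Add(868, Mul(6, 1764))) = Mul(Add(Mul(-50, -7), 751), Add(868, 10584)) = Mul(Add(350, 751), 11452) = Mul(1101, 11452) = 12608652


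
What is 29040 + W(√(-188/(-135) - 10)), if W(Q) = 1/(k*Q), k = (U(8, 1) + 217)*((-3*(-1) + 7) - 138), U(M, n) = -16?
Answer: 29040 + I*√17430/9965312 ≈ 29040.0 + 1.3248e-5*I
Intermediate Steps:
k = -25728 (k = (-16 + 217)*((-3*(-1) + 7) - 138) = 201*((3 + 7) - 138) = 201*(10 - 138) = 201*(-128) = -25728)
W(Q) = -1/(25728*Q) (W(Q) = 1/((-25728)*Q) = -1/(25728*Q))
29040 + W(√(-188/(-135) - 10)) = 29040 - 1/(25728*√(-188/(-135) - 10)) = 29040 - 1/(25728*√(-188*(-1/135) - 10)) = 29040 - 1/(25728*√(188/135 - 10)) = 29040 - (-3*I*√17430/1162)/25728 = 29040 - (-1)*I*√17430/9965312 = 29040 + I*√17430/9965312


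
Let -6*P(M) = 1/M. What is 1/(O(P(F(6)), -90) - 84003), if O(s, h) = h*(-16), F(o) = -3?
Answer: -1/82563 ≈ -1.2112e-5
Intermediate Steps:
P(M) = -1/(6*M)
O(s, h) = -16*h
1/(O(P(F(6)), -90) - 84003) = 1/(-16*(-90) - 84003) = 1/(1440 - 84003) = 1/(-82563) = -1/82563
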